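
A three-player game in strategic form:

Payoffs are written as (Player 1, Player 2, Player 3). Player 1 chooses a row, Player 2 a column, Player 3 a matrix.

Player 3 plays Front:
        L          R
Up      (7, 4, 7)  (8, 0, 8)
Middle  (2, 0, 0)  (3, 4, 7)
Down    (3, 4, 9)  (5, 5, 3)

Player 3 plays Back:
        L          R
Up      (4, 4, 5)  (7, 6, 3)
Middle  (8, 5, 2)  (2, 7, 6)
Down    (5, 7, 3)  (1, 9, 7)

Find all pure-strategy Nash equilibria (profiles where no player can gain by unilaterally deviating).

(Up, L, Front): Player 1 gets 7, best alternative 3; Player 2 gets 4, best alternative 0; Player 3 gets 7, best alternative 5. No profitable deviation — NE.
(Up, L, Back): Player 1 can switch to Middle (4 → 8). Not NE.
(Up, R, Front): Player 2 can switch to L (0 → 4). Not NE.
(Up, R, Back): Player 3 can switch to Front (3 → 8). Not NE.
(Middle, L, Front): Player 1 can switch to Up (2 → 7). Not NE.
(Middle, L, Back): Player 2 can switch to R (5 → 7). Not NE.
(Middle, R, Front): Player 1 can switch to Up (3 → 8). Not NE.
(Middle, R, Back): Player 1 can switch to Up (2 → 7). Not NE.
(Down, L, Front): Player 1 can switch to Up (3 → 7). Not NE.
(The remaining 3 profiles each have a profitable deviation by the same check.)

The unique pure-strategy Nash equilibrium is (Up, L, Front).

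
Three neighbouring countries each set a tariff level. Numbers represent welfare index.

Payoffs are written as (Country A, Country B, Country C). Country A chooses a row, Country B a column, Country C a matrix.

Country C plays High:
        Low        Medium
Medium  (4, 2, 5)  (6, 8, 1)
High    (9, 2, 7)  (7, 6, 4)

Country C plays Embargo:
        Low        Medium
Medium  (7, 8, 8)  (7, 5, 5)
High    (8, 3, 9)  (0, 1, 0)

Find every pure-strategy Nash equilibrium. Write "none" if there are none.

For each player, find the best response to each opponent profile; mutual best responses are the pure NE.
Country A against (Low, High): payoffs 4, 9 → best response High.
Country A against (Low, Embargo): payoffs 7, 8 → best response High.
Country A against (Medium, High): payoffs 6, 7 → best response High.
Country A against (Medium, Embargo): payoffs 7, 0 → best response Medium.
Country B against (Medium, High): payoffs 2, 8 → best response Medium.
Country B against (Medium, Embargo): payoffs 8, 5 → best response Low.
Country B against (High, High): payoffs 2, 6 → best response Medium.
Country B against (High, Embargo): payoffs 3, 1 → best response Low.
Country C against (Medium, Low): payoffs 5, 8 → best response Embargo.
Country C against (Medium, Medium): payoffs 1, 5 → best response Embargo.
Country C against (High, Low): payoffs 7, 9 → best response Embargo.
Country C against (High, Medium): payoffs 4, 0 → best response High.
Mutual best responses: (High, Low, Embargo); (High, Medium, High).

(High, Low, Embargo); (High, Medium, High)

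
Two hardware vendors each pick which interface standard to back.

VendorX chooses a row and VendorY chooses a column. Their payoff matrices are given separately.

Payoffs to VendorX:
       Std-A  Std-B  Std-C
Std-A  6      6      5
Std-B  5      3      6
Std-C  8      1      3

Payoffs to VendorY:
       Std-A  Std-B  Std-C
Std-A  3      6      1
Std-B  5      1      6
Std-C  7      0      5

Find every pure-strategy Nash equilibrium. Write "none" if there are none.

(Std-A, Std-B) and (Std-B, Std-C) and (Std-C, Std-A)

VendorX against Std-A: payoffs 6, 5, 8 → best response Std-C.
VendorX against Std-B: payoffs 6, 3, 1 → best response Std-A.
VendorX against Std-C: payoffs 5, 6, 3 → best response Std-B.
VendorY against Std-A: payoffs 3, 6, 1 → best response Std-B.
VendorY against Std-B: payoffs 5, 1, 6 → best response Std-C.
VendorY against Std-C: payoffs 7, 0, 5 → best response Std-A.
Mutual best responses: (Std-A, Std-B); (Std-B, Std-C); (Std-C, Std-A).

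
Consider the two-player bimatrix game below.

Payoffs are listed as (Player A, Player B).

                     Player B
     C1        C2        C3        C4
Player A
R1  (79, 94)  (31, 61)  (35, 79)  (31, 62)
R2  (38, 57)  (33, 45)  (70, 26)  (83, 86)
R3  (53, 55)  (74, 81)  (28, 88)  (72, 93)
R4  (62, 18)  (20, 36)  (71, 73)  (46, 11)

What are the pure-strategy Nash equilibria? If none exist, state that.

Pure-strategy Nash equilibria: (R1, C1) and (R2, C4) and (R4, C3)

(R1, C1): Player A gets 79, best alternative 62; Player B gets 94, best alternative 79. No profitable deviation — NE.
(R1, C2): Player A can switch to R2 (31 → 33). Not NE.
(R1, C3): Player A can switch to R2 (35 → 70). Not NE.
(R1, C4): Player A can switch to R2 (31 → 83). Not NE.
(R2, C1): Player A can switch to R1 (38 → 79). Not NE.
(R2, C2): Player A can switch to R3 (33 → 74). Not NE.
(R2, C3): Player A can switch to R4 (70 → 71). Not NE.
(R2, C4): Player A gets 83, best alternative 72; Player B gets 86, best alternative 57. No profitable deviation — NE.
(R4, C3): Player A gets 71, best alternative 70; Player B gets 73, best alternative 36. No profitable deviation — NE.
(The remaining 7 profiles each have a profitable deviation by the same check.)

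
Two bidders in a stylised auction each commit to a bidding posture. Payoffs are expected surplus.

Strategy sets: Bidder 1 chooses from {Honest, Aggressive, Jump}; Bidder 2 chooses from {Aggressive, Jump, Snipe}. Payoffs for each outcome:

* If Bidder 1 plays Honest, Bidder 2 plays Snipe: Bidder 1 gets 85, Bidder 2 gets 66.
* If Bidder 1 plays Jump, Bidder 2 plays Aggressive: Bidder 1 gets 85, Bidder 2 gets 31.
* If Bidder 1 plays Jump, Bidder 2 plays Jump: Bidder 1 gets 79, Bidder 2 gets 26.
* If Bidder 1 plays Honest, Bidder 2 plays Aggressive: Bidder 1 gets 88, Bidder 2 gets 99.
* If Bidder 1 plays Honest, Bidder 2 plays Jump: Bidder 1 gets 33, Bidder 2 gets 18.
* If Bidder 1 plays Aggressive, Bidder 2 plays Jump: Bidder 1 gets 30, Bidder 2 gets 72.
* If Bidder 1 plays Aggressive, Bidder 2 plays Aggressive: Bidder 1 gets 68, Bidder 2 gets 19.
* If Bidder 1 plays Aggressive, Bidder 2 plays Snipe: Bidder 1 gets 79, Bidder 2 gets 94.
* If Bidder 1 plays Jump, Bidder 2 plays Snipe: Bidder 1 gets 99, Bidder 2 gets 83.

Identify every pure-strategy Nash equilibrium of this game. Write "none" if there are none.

(Honest, Aggressive): Bidder 1 gets 88, best alternative 85; Bidder 2 gets 99, best alternative 66. No profitable deviation — NE.
(Honest, Jump): Bidder 1 can switch to Jump (33 → 79). Not NE.
(Honest, Snipe): Bidder 1 can switch to Jump (85 → 99). Not NE.
(Aggressive, Aggressive): Bidder 1 can switch to Honest (68 → 88). Not NE.
(Aggressive, Jump): Bidder 1 can switch to Honest (30 → 33). Not NE.
(Aggressive, Snipe): Bidder 1 can switch to Honest (79 → 85). Not NE.
(Jump, Aggressive): Bidder 1 can switch to Honest (85 → 88). Not NE.
(Jump, Jump): Bidder 2 can switch to Aggressive (26 → 31). Not NE.
(Jump, Snipe): Bidder 1 gets 99, best alternative 85; Bidder 2 gets 83, best alternative 31. No profitable deviation — NE.

(Honest, Aggressive), (Jump, Snipe)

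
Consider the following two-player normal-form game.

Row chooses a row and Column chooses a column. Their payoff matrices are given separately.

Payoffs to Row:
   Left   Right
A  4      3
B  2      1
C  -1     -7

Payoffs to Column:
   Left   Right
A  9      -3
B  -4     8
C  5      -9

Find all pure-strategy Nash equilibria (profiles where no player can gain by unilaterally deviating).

(A, Left)

Row against Left: payoffs 4, 2, -1 → best response A.
Row against Right: payoffs 3, 1, -7 → best response A.
Column against A: payoffs 9, -3 → best response Left.
Column against B: payoffs -4, 8 → best response Right.
Column against C: payoffs 5, -9 → best response Left.
Mutual best responses: (A, Left).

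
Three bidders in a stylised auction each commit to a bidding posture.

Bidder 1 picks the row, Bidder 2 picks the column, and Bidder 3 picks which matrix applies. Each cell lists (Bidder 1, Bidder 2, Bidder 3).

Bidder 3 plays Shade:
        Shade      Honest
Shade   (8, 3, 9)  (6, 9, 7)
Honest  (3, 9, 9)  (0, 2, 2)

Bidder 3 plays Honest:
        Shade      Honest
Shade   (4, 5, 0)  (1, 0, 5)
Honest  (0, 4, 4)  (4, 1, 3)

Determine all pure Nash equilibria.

Pure NE: (Shade, Honest, Shade)

Bidder 1 against (Shade, Shade): payoffs 8, 3 → best response Shade.
Bidder 1 against (Shade, Honest): payoffs 4, 0 → best response Shade.
Bidder 1 against (Honest, Shade): payoffs 6, 0 → best response Shade.
Bidder 1 against (Honest, Honest): payoffs 1, 4 → best response Honest.
Bidder 2 against (Shade, Shade): payoffs 3, 9 → best response Honest.
Bidder 2 against (Shade, Honest): payoffs 5, 0 → best response Shade.
Bidder 2 against (Honest, Shade): payoffs 9, 2 → best response Shade.
Bidder 2 against (Honest, Honest): payoffs 4, 1 → best response Shade.
Bidder 3 against (Shade, Shade): payoffs 9, 0 → best response Shade.
Bidder 3 against (Shade, Honest): payoffs 7, 5 → best response Shade.
Bidder 3 against (Honest, Shade): payoffs 9, 4 → best response Shade.
Bidder 3 against (Honest, Honest): payoffs 2, 3 → best response Honest.
Mutual best responses: (Shade, Honest, Shade).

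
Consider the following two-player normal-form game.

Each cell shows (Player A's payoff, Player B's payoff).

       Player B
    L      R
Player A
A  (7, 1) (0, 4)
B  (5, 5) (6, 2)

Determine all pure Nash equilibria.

No pure-strategy Nash equilibrium.

Player A against L: payoffs 7, 5 → best response A.
Player A against R: payoffs 0, 6 → best response B.
Player B against A: payoffs 1, 4 → best response R.
Player B against B: payoffs 5, 2 → best response L.
No profile is a mutual best response for all players.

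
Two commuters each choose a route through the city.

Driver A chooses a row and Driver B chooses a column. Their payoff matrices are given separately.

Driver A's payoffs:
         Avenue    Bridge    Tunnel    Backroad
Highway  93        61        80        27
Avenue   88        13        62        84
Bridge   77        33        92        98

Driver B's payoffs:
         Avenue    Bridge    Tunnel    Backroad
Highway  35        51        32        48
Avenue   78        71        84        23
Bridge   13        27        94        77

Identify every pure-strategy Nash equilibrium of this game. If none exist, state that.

Driver A against Avenue: payoffs 93, 88, 77 → best response Highway.
Driver A against Bridge: payoffs 61, 13, 33 → best response Highway.
Driver A against Tunnel: payoffs 80, 62, 92 → best response Bridge.
Driver A against Backroad: payoffs 27, 84, 98 → best response Bridge.
Driver B against Highway: payoffs 35, 51, 32, 48 → best response Bridge.
Driver B against Avenue: payoffs 78, 71, 84, 23 → best response Tunnel.
Driver B against Bridge: payoffs 13, 27, 94, 77 → best response Tunnel.
Mutual best responses: (Highway, Bridge); (Bridge, Tunnel).

The pure Nash equilibria are (Highway, Bridge) and (Bridge, Tunnel).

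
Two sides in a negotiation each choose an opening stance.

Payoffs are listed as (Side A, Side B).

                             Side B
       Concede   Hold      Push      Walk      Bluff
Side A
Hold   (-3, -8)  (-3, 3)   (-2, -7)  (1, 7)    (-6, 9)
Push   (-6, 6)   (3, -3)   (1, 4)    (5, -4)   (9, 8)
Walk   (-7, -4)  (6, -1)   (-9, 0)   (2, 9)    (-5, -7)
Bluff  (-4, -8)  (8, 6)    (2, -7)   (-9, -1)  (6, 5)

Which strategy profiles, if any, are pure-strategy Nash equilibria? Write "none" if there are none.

Pure-strategy Nash equilibria: (Push, Bluff); (Bluff, Hold)

(Hold, Concede): Side B can switch to Hold (-8 → 3). Not NE.
(Hold, Hold): Side A can switch to Push (-3 → 3). Not NE.
(Hold, Push): Side A can switch to Push (-2 → 1). Not NE.
(Hold, Walk): Side A can switch to Push (1 → 5). Not NE.
(Hold, Bluff): Side A can switch to Push (-6 → 9). Not NE.
(Push, Concede): Side A can switch to Hold (-6 → -3). Not NE.
(Push, Bluff): Side A gets 9, best alternative 6; Side B gets 8, best alternative 6. No profitable deviation — NE.
(Bluff, Hold): Side A gets 8, best alternative 6; Side B gets 6, best alternative 5. No profitable deviation — NE.
(The remaining 12 profiles each have a profitable deviation by the same check.)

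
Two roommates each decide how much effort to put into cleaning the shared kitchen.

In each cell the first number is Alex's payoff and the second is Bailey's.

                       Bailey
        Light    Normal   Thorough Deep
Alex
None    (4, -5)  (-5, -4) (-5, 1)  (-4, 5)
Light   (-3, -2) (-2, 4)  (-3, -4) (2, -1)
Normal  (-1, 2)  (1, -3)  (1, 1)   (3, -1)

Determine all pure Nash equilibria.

This game has no pure Nash equilibrium.

Mark each player's best response to every combination of opponents' strategies; a profile where every player is best-responding is a pure Nash equilibrium.
Alex against Light: payoffs 4, -3, -1 → best response None.
Alex against Normal: payoffs -5, -2, 1 → best response Normal.
Alex against Thorough: payoffs -5, -3, 1 → best response Normal.
Alex against Deep: payoffs -4, 2, 3 → best response Normal.
Bailey against None: payoffs -5, -4, 1, 5 → best response Deep.
Bailey against Light: payoffs -2, 4, -4, -1 → best response Normal.
Bailey against Normal: payoffs 2, -3, 1, -1 → best response Light.
No profile is a mutual best response for all players.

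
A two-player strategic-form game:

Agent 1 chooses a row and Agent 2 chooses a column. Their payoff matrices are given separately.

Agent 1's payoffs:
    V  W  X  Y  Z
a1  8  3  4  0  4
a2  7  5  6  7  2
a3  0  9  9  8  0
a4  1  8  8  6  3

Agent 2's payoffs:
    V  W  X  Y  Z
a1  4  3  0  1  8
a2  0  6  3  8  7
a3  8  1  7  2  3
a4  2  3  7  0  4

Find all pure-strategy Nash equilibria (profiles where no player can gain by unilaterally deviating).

The unique pure-strategy Nash equilibrium is (a1, Z).

Agent 1 against V: payoffs 8, 7, 0, 1 → best response a1.
Agent 1 against W: payoffs 3, 5, 9, 8 → best response a3.
Agent 1 against X: payoffs 4, 6, 9, 8 → best response a3.
Agent 1 against Y: payoffs 0, 7, 8, 6 → best response a3.
Agent 1 against Z: payoffs 4, 2, 0, 3 → best response a1.
Agent 2 against a1: payoffs 4, 3, 0, 1, 8 → best response Z.
Agent 2 against a2: payoffs 0, 6, 3, 8, 7 → best response Y.
Agent 2 against a3: payoffs 8, 1, 7, 2, 3 → best response V.
Agent 2 against a4: payoffs 2, 3, 7, 0, 4 → best response X.
Mutual best responses: (a1, Z).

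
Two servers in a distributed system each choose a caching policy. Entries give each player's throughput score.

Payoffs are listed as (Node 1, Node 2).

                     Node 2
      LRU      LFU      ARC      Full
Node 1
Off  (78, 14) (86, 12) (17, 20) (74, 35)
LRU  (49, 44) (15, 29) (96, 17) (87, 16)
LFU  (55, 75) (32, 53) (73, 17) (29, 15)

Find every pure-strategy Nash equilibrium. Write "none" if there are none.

No pure-strategy Nash equilibrium.

Node 1 against LRU: payoffs 78, 49, 55 → best response Off.
Node 1 against LFU: payoffs 86, 15, 32 → best response Off.
Node 1 against ARC: payoffs 17, 96, 73 → best response LRU.
Node 1 against Full: payoffs 74, 87, 29 → best response LRU.
Node 2 against Off: payoffs 14, 12, 20, 35 → best response Full.
Node 2 against LRU: payoffs 44, 29, 17, 16 → best response LRU.
Node 2 against LFU: payoffs 75, 53, 17, 15 → best response LRU.
No profile is a mutual best response for all players.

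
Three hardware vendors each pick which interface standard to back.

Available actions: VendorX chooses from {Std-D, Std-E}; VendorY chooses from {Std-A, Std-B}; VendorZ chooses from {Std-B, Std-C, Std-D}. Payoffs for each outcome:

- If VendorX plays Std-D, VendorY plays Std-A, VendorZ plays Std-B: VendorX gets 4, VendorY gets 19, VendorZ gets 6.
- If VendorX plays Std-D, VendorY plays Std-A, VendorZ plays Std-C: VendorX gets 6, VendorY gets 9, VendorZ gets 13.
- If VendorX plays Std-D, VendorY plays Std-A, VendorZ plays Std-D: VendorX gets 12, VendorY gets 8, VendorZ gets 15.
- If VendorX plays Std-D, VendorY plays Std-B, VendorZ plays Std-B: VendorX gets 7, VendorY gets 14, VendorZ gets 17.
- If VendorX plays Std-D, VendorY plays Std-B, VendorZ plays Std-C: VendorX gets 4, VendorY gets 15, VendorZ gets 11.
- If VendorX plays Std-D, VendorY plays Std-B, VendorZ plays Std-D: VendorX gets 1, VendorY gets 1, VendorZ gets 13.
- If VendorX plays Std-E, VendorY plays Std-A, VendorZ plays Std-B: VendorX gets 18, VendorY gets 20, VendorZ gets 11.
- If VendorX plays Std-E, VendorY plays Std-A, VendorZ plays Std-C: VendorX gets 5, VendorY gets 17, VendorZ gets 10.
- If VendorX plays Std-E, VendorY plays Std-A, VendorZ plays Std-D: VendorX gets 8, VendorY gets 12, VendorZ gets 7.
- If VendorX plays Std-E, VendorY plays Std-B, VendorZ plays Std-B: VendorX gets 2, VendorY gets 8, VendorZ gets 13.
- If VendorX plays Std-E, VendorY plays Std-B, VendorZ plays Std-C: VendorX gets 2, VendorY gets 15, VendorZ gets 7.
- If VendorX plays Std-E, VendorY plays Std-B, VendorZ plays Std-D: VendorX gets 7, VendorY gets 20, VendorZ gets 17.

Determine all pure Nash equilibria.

VendorX against (Std-A, Std-B): payoffs 4, 18 → best response Std-E.
VendorX against (Std-A, Std-C): payoffs 6, 5 → best response Std-D.
VendorX against (Std-A, Std-D): payoffs 12, 8 → best response Std-D.
VendorX against (Std-B, Std-B): payoffs 7, 2 → best response Std-D.
VendorX against (Std-B, Std-C): payoffs 4, 2 → best response Std-D.
VendorX against (Std-B, Std-D): payoffs 1, 7 → best response Std-E.
VendorY against (Std-D, Std-B): payoffs 19, 14 → best response Std-A.
VendorY against (Std-D, Std-C): payoffs 9, 15 → best response Std-B.
VendorY against (Std-D, Std-D): payoffs 8, 1 → best response Std-A.
VendorY against (Std-E, Std-B): payoffs 20, 8 → best response Std-A.
VendorY against (Std-E, Std-C): payoffs 17, 15 → best response Std-A.
VendorY against (Std-E, Std-D): payoffs 12, 20 → best response Std-B.
VendorZ against (Std-D, Std-A): payoffs 6, 13, 15 → best response Std-D.
VendorZ against (Std-D, Std-B): payoffs 17, 11, 13 → best response Std-B.
VendorZ against (Std-E, Std-A): payoffs 11, 10, 7 → best response Std-B.
VendorZ against (Std-E, Std-B): payoffs 13, 7, 17 → best response Std-D.
Mutual best responses: (Std-D, Std-A, Std-D); (Std-E, Std-A, Std-B); (Std-E, Std-B, Std-D).

Pure-strategy Nash equilibria: (Std-D, Std-A, Std-D) and (Std-E, Std-A, Std-B) and (Std-E, Std-B, Std-D)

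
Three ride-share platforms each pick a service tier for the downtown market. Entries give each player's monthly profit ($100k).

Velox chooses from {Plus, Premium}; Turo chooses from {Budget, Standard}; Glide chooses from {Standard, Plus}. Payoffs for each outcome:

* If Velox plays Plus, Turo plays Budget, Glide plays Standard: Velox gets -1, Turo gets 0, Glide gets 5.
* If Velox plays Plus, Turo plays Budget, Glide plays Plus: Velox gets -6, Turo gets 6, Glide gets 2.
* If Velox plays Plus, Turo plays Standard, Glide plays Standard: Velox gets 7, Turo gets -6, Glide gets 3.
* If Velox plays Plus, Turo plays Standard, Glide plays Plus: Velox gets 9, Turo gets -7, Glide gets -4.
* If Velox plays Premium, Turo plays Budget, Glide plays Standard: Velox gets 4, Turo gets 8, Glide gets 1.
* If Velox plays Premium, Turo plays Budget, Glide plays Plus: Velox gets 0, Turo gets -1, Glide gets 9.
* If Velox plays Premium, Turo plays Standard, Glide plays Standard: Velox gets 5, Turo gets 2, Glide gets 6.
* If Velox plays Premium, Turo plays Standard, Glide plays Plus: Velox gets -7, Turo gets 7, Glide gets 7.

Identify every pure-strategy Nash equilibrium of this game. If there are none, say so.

Velox against (Budget, Standard): payoffs -1, 4 → best response Premium.
Velox against (Budget, Plus): payoffs -6, 0 → best response Premium.
Velox against (Standard, Standard): payoffs 7, 5 → best response Plus.
Velox against (Standard, Plus): payoffs 9, -7 → best response Plus.
Turo against (Plus, Standard): payoffs 0, -6 → best response Budget.
Turo against (Plus, Plus): payoffs 6, -7 → best response Budget.
Turo against (Premium, Standard): payoffs 8, 2 → best response Budget.
Turo against (Premium, Plus): payoffs -1, 7 → best response Standard.
Glide against (Plus, Budget): payoffs 5, 2 → best response Standard.
Glide against (Plus, Standard): payoffs 3, -4 → best response Standard.
Glide against (Premium, Budget): payoffs 1, 9 → best response Plus.
Glide against (Premium, Standard): payoffs 6, 7 → best response Plus.
No profile is a mutual best response for all players.

No pure-strategy Nash equilibrium.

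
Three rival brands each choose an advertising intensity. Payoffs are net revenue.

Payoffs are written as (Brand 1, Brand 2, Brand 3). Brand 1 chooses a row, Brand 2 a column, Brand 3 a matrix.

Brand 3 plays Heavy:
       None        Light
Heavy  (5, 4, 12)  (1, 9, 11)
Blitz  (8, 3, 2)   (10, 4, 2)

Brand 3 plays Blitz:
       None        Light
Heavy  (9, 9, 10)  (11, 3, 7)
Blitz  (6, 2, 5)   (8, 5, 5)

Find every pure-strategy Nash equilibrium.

Brand 1 against (None, Heavy): payoffs 5, 8 → best response Blitz.
Brand 1 against (None, Blitz): payoffs 9, 6 → best response Heavy.
Brand 1 against (Light, Heavy): payoffs 1, 10 → best response Blitz.
Brand 1 against (Light, Blitz): payoffs 11, 8 → best response Heavy.
Brand 2 against (Heavy, Heavy): payoffs 4, 9 → best response Light.
Brand 2 against (Heavy, Blitz): payoffs 9, 3 → best response None.
Brand 2 against (Blitz, Heavy): payoffs 3, 4 → best response Light.
Brand 2 against (Blitz, Blitz): payoffs 2, 5 → best response Light.
Brand 3 against (Heavy, None): payoffs 12, 10 → best response Heavy.
Brand 3 against (Heavy, Light): payoffs 11, 7 → best response Heavy.
Brand 3 against (Blitz, None): payoffs 2, 5 → best response Blitz.
Brand 3 against (Blitz, Light): payoffs 2, 5 → best response Blitz.
No profile is a mutual best response for all players.

No pure-strategy Nash equilibrium.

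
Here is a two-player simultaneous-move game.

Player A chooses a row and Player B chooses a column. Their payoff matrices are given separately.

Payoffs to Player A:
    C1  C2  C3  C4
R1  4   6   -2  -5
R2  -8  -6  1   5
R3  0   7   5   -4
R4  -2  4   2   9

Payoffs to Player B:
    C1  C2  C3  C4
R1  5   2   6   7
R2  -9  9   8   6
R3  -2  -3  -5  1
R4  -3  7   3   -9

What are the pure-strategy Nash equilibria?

This game has no pure Nash equilibrium.

For each player, find the best response to each opponent profile; mutual best responses are the pure NE.
Player A against C1: payoffs 4, -8, 0, -2 → best response R1.
Player A against C2: payoffs 6, -6, 7, 4 → best response R3.
Player A against C3: payoffs -2, 1, 5, 2 → best response R3.
Player A against C4: payoffs -5, 5, -4, 9 → best response R4.
Player B against R1: payoffs 5, 2, 6, 7 → best response C4.
Player B against R2: payoffs -9, 9, 8, 6 → best response C2.
Player B against R3: payoffs -2, -3, -5, 1 → best response C4.
Player B against R4: payoffs -3, 7, 3, -9 → best response C2.
No profile is a mutual best response for all players.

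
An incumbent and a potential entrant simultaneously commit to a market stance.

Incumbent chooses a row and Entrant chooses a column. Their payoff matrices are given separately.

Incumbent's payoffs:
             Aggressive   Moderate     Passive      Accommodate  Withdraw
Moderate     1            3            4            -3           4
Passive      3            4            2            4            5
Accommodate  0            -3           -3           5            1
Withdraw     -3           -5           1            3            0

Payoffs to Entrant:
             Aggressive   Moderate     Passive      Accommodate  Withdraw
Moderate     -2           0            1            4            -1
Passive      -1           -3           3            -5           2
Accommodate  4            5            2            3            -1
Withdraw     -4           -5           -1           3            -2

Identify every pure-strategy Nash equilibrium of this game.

There is no pure-strategy Nash equilibrium.

Incumbent against Aggressive: payoffs 1, 3, 0, -3 → best response Passive.
Incumbent against Moderate: payoffs 3, 4, -3, -5 → best response Passive.
Incumbent against Passive: payoffs 4, 2, -3, 1 → best response Moderate.
Incumbent against Accommodate: payoffs -3, 4, 5, 3 → best response Accommodate.
Incumbent against Withdraw: payoffs 4, 5, 1, 0 → best response Passive.
Entrant against Moderate: payoffs -2, 0, 1, 4, -1 → best response Accommodate.
Entrant against Passive: payoffs -1, -3, 3, -5, 2 → best response Passive.
Entrant against Accommodate: payoffs 4, 5, 2, 3, -1 → best response Moderate.
Entrant against Withdraw: payoffs -4, -5, -1, 3, -2 → best response Accommodate.
No profile is a mutual best response for all players.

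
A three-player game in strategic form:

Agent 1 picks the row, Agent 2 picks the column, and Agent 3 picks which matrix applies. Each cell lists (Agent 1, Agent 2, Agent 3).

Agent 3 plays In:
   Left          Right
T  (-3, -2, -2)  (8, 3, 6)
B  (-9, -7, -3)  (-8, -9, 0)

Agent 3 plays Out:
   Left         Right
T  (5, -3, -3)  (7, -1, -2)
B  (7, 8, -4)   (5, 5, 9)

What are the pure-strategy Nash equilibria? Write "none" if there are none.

Pure NE: (T, Right, In)

Mark each player's best response to every combination of opponents' strategies; a profile where every player is best-responding is a pure Nash equilibrium.
Agent 1 against (Left, In): payoffs -3, -9 → best response T.
Agent 1 against (Left, Out): payoffs 5, 7 → best response B.
Agent 1 against (Right, In): payoffs 8, -8 → best response T.
Agent 1 against (Right, Out): payoffs 7, 5 → best response T.
Agent 2 against (T, In): payoffs -2, 3 → best response Right.
Agent 2 against (T, Out): payoffs -3, -1 → best response Right.
Agent 2 against (B, In): payoffs -7, -9 → best response Left.
Agent 2 against (B, Out): payoffs 8, 5 → best response Left.
Agent 3 against (T, Left): payoffs -2, -3 → best response In.
Agent 3 against (T, Right): payoffs 6, -2 → best response In.
Agent 3 against (B, Left): payoffs -3, -4 → best response In.
Agent 3 against (B, Right): payoffs 0, 9 → best response Out.
Mutual best responses: (T, Right, In).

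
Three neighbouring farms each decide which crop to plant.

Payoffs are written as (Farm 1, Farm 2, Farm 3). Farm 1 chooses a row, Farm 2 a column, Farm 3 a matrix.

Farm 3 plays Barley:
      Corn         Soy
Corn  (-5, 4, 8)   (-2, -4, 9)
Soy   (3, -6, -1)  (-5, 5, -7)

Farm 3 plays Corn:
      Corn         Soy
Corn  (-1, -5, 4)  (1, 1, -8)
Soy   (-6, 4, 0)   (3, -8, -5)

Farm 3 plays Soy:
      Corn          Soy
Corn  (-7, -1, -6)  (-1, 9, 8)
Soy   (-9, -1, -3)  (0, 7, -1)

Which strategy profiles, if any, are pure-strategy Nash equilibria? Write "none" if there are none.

(Soy, Soy, Soy)

Farm 1 against (Corn, Barley): payoffs -5, 3 → best response Soy.
Farm 1 against (Corn, Corn): payoffs -1, -6 → best response Corn.
Farm 1 against (Corn, Soy): payoffs -7, -9 → best response Corn.
Farm 1 against (Soy, Barley): payoffs -2, -5 → best response Corn.
Farm 1 against (Soy, Corn): payoffs 1, 3 → best response Soy.
Farm 1 against (Soy, Soy): payoffs -1, 0 → best response Soy.
Farm 2 against (Corn, Barley): payoffs 4, -4 → best response Corn.
Farm 2 against (Corn, Corn): payoffs -5, 1 → best response Soy.
Farm 2 against (Corn, Soy): payoffs -1, 9 → best response Soy.
Farm 2 against (Soy, Barley): payoffs -6, 5 → best response Soy.
Farm 2 against (Soy, Corn): payoffs 4, -8 → best response Corn.
Farm 2 against (Soy, Soy): payoffs -1, 7 → best response Soy.
Farm 3 against (Corn, Corn): payoffs 8, 4, -6 → best response Barley.
Farm 3 against (Corn, Soy): payoffs 9, -8, 8 → best response Barley.
Farm 3 against (Soy, Corn): payoffs -1, 0, -3 → best response Corn.
Farm 3 against (Soy, Soy): payoffs -7, -5, -1 → best response Soy.
Mutual best responses: (Soy, Soy, Soy).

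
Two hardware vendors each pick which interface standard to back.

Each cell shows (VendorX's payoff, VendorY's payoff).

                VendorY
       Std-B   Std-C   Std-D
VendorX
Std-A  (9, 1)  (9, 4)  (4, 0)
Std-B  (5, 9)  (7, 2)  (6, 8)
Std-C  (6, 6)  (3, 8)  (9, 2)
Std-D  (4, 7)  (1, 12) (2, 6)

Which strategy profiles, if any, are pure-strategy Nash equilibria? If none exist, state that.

Mark each player's best response to every combination of opponents' strategies; a profile where every player is best-responding is a pure Nash equilibrium.
VendorX against Std-B: payoffs 9, 5, 6, 4 → best response Std-A.
VendorX against Std-C: payoffs 9, 7, 3, 1 → best response Std-A.
VendorX against Std-D: payoffs 4, 6, 9, 2 → best response Std-C.
VendorY against Std-A: payoffs 1, 4, 0 → best response Std-C.
VendorY against Std-B: payoffs 9, 2, 8 → best response Std-B.
VendorY against Std-C: payoffs 6, 8, 2 → best response Std-C.
VendorY against Std-D: payoffs 7, 12, 6 → best response Std-C.
Mutual best responses: (Std-A, Std-C).

(Std-A, Std-C)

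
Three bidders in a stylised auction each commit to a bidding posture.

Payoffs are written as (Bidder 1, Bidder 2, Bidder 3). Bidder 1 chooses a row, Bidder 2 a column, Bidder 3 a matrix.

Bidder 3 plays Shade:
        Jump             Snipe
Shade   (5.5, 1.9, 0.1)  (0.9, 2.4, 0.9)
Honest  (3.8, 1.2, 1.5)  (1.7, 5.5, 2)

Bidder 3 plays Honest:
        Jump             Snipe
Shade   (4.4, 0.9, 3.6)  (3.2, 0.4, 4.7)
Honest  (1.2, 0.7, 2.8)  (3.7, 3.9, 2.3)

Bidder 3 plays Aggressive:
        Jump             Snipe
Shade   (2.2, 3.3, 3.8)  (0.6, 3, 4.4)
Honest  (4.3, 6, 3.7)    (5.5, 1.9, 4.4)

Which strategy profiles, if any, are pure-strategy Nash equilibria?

Bidder 1 against (Jump, Shade): payoffs 5.5, 3.8 → best response Shade.
Bidder 1 against (Jump, Honest): payoffs 4.4, 1.2 → best response Shade.
Bidder 1 against (Jump, Aggressive): payoffs 2.2, 4.3 → best response Honest.
Bidder 1 against (Snipe, Shade): payoffs 0.9, 1.7 → best response Honest.
Bidder 1 against (Snipe, Honest): payoffs 3.2, 3.7 → best response Honest.
Bidder 1 against (Snipe, Aggressive): payoffs 0.6, 5.5 → best response Honest.
Bidder 2 against (Shade, Shade): payoffs 1.9, 2.4 → best response Snipe.
Bidder 2 against (Shade, Honest): payoffs 0.9, 0.4 → best response Jump.
Bidder 2 against (Shade, Aggressive): payoffs 3.3, 3 → best response Jump.
Bidder 2 against (Honest, Shade): payoffs 1.2, 5.5 → best response Snipe.
Bidder 2 against (Honest, Honest): payoffs 0.7, 3.9 → best response Snipe.
Bidder 2 against (Honest, Aggressive): payoffs 6, 1.9 → best response Jump.
Bidder 3 against (Shade, Jump): payoffs 0.1, 3.6, 3.8 → best response Aggressive.
Bidder 3 against (Shade, Snipe): payoffs 0.9, 4.7, 4.4 → best response Honest.
Bidder 3 against (Honest, Jump): payoffs 1.5, 2.8, 3.7 → best response Aggressive.
Bidder 3 against (Honest, Snipe): payoffs 2, 2.3, 4.4 → best response Aggressive.
Mutual best responses: (Honest, Jump, Aggressive).

The unique pure-strategy Nash equilibrium is (Honest, Jump, Aggressive).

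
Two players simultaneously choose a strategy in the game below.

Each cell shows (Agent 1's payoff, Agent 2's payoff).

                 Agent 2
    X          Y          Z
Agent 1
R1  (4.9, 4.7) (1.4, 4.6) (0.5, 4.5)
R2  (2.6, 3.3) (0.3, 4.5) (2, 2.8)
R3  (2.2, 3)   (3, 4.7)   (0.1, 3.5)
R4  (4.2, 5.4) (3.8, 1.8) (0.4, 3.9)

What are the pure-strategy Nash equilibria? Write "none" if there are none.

For each player, find the best response to each opponent profile; mutual best responses are the pure NE.
Agent 1 against X: payoffs 4.9, 2.6, 2.2, 4.2 → best response R1.
Agent 1 against Y: payoffs 1.4, 0.3, 3, 3.8 → best response R4.
Agent 1 against Z: payoffs 0.5, 2, 0.1, 0.4 → best response R2.
Agent 2 against R1: payoffs 4.7, 4.6, 4.5 → best response X.
Agent 2 against R2: payoffs 3.3, 4.5, 2.8 → best response Y.
Agent 2 against R3: payoffs 3, 4.7, 3.5 → best response Y.
Agent 2 against R4: payoffs 5.4, 1.8, 3.9 → best response X.
Mutual best responses: (R1, X).

(R1, X)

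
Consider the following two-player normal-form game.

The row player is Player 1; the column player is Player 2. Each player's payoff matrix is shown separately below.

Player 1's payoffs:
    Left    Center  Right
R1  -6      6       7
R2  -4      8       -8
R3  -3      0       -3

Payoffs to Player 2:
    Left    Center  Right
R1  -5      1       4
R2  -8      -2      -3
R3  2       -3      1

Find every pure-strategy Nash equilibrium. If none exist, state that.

Pure-strategy Nash equilibria: (R1, Right); (R2, Center); (R3, Left)

Player 1 against Left: payoffs -6, -4, -3 → best response R3.
Player 1 against Center: payoffs 6, 8, 0 → best response R2.
Player 1 against Right: payoffs 7, -8, -3 → best response R1.
Player 2 against R1: payoffs -5, 1, 4 → best response Right.
Player 2 against R2: payoffs -8, -2, -3 → best response Center.
Player 2 against R3: payoffs 2, -3, 1 → best response Left.
Mutual best responses: (R1, Right); (R2, Center); (R3, Left).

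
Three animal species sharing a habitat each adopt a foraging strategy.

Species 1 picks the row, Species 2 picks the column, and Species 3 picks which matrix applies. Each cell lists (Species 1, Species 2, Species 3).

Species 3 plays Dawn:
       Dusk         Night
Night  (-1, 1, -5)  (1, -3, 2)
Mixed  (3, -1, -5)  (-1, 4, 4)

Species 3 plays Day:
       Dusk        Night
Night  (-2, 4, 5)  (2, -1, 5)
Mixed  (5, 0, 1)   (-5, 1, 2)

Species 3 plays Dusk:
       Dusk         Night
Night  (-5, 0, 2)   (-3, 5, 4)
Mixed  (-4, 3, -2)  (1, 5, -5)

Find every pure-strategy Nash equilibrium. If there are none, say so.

For each strategy profile, look for a profitable unilateral deviation.
(Night, Dusk, Dawn): Species 1 can switch to Mixed (-1 → 3). Not NE.
(Night, Dusk, Day): Species 1 can switch to Mixed (-2 → 5). Not NE.
(Night, Dusk, Dusk): Species 1 can switch to Mixed (-5 → -4). Not NE.
(Night, Night, Dawn): Species 2 can switch to Dusk (-3 → 1). Not NE.
(Night, Night, Day): Species 2 can switch to Dusk (-1 → 4). Not NE.
(Night, Night, Dusk): Species 1 can switch to Mixed (-3 → 1). Not NE.
(Mixed, Dusk, Dawn): Species 2 can switch to Night (-1 → 4). Not NE.
(Mixed, Dusk, Day): Species 2 can switch to Night (0 → 1). Not NE.
(Mixed, Dusk, Dusk): Species 2 can switch to Night (3 → 5). Not NE.
(Mixed, Night, Dawn): Species 1 can switch to Night (-1 → 1). Not NE.
(The remaining 2 profiles each have a profitable deviation by the same check.)

There is no pure-strategy Nash equilibrium.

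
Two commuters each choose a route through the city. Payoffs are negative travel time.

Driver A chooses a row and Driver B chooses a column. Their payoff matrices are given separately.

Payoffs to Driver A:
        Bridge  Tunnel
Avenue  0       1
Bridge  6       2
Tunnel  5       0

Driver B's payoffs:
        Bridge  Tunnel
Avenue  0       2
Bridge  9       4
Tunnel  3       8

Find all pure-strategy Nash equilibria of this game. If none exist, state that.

Driver A against Bridge: payoffs 0, 6, 5 → best response Bridge.
Driver A against Tunnel: payoffs 1, 2, 0 → best response Bridge.
Driver B against Avenue: payoffs 0, 2 → best response Tunnel.
Driver B against Bridge: payoffs 9, 4 → best response Bridge.
Driver B against Tunnel: payoffs 3, 8 → best response Tunnel.
Mutual best responses: (Bridge, Bridge).

The unique pure-strategy Nash equilibrium is (Bridge, Bridge).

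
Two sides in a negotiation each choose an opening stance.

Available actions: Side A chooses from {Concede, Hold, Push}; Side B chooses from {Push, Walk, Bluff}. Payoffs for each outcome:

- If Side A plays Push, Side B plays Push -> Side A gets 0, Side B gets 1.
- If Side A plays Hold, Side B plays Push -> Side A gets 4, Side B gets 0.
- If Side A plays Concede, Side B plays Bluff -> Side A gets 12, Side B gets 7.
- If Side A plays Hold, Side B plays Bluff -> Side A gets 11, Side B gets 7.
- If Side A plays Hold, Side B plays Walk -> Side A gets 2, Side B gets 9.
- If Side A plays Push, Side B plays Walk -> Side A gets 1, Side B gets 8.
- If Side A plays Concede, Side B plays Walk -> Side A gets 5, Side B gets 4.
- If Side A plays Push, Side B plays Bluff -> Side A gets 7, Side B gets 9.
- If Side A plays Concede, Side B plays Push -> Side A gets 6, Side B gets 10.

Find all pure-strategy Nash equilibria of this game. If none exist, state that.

Side A against Push: payoffs 6, 4, 0 → best response Concede.
Side A against Walk: payoffs 5, 2, 1 → best response Concede.
Side A against Bluff: payoffs 12, 11, 7 → best response Concede.
Side B against Concede: payoffs 10, 4, 7 → best response Push.
Side B against Hold: payoffs 0, 9, 7 → best response Walk.
Side B against Push: payoffs 1, 8, 9 → best response Bluff.
Mutual best responses: (Concede, Push).

The unique pure-strategy Nash equilibrium is (Concede, Push).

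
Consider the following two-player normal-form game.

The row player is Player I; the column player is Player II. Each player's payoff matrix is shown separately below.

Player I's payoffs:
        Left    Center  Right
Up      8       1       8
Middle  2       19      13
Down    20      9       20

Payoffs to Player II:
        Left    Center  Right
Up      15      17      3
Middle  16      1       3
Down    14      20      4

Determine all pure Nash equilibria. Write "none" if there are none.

Player I against Left: payoffs 8, 2, 20 → best response Down.
Player I against Center: payoffs 1, 19, 9 → best response Middle.
Player I against Right: payoffs 8, 13, 20 → best response Down.
Player II against Up: payoffs 15, 17, 3 → best response Center.
Player II against Middle: payoffs 16, 1, 3 → best response Left.
Player II against Down: payoffs 14, 20, 4 → best response Center.
No profile is a mutual best response for all players.

This game has no pure Nash equilibrium.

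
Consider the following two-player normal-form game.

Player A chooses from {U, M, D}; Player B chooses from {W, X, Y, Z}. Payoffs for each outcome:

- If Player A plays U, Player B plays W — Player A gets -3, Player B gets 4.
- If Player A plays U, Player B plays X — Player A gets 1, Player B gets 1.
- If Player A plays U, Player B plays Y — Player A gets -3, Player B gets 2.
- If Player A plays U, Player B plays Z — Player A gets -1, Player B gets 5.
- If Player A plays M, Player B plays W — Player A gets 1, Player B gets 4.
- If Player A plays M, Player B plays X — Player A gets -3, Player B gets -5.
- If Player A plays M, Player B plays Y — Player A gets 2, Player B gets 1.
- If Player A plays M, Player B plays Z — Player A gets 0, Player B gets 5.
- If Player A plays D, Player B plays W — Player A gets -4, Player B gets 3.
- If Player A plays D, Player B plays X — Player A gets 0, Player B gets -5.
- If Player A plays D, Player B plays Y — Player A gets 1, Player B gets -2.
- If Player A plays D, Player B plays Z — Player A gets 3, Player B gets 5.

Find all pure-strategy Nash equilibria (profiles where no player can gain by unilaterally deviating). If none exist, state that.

The unique pure-strategy Nash equilibrium is (D, Z).

Mark each player's best response to every combination of opponents' strategies; a profile where every player is best-responding is a pure Nash equilibrium.
Player A against W: payoffs -3, 1, -4 → best response M.
Player A against X: payoffs 1, -3, 0 → best response U.
Player A against Y: payoffs -3, 2, 1 → best response M.
Player A against Z: payoffs -1, 0, 3 → best response D.
Player B against U: payoffs 4, 1, 2, 5 → best response Z.
Player B against M: payoffs 4, -5, 1, 5 → best response Z.
Player B against D: payoffs 3, -5, -2, 5 → best response Z.
Mutual best responses: (D, Z).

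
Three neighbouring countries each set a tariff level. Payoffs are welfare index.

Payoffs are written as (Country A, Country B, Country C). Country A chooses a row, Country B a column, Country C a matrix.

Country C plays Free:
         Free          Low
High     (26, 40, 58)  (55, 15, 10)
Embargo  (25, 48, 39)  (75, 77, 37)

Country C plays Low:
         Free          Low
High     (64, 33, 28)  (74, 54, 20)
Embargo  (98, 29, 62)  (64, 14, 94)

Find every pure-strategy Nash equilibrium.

For each strategy profile, look for a profitable unilateral deviation.
(High, Free, Free): Country A gets 26, best alternative 25; Country B gets 40, best alternative 15; Country C gets 58, best alternative 28. No profitable deviation — NE.
(High, Free, Low): Country A can switch to Embargo (64 → 98). Not NE.
(High, Low, Free): Country A can switch to Embargo (55 → 75). Not NE.
(High, Low, Low): Country A gets 74, best alternative 64; Country B gets 54, best alternative 33; Country C gets 20, best alternative 10. No profitable deviation — NE.
(Embargo, Free, Free): Country A can switch to High (25 → 26). Not NE.
(Embargo, Free, Low): Country A gets 98, best alternative 64; Country B gets 29, best alternative 14; Country C gets 62, best alternative 39. No profitable deviation — NE.
(Embargo, Low, Free): Country C can switch to Low (37 → 94). Not NE.
(Embargo, Low, Low): Country A can switch to High (64 → 74). Not NE.

The pure Nash equilibria are (High, Free, Free), (High, Low, Low), (Embargo, Free, Low).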